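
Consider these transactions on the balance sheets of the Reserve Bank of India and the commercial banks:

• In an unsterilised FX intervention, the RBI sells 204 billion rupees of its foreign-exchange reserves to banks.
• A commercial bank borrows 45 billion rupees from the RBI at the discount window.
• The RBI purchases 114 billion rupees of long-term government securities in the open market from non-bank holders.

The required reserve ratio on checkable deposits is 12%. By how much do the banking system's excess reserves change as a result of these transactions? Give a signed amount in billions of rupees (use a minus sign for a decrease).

-58.68 billion

FX sale 204 billion rupees: reserves −204B, deposits 0.
Discount-window loan 45 billion rupees: reserves +45B, deposits 0.
Asset purchase (from non-banks) 114 billion rupees: reserves +114B, deposits +114B.
Totals: Δreserves = −45B, Δdeposits = +114B.
Δrequired reserves = 12% × +114B = +13.68B.
Δexcess reserves = Δreserves − Δrequired = −45B − (+13.68B) = -58.68 billion.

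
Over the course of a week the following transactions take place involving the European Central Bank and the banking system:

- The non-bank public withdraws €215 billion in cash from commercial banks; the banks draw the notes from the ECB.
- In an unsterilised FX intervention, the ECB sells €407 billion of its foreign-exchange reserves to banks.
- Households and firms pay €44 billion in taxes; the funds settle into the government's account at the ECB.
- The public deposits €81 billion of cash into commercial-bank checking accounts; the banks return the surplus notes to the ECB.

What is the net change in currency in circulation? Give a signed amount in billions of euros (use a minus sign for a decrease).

Currency withdrawal €215 billion: notes leave the central bank → +€215B.
FX sale €407 billion: no currency enters or leaves circulation → 0.
Government account inflow €44 billion: no currency enters or leaves circulation → 0.
Currency deposit €81 billion: notes return to the central bank → −€81B.
Net: 215 + 0 + 0 − 81 = +€134 billion.

+€134 billion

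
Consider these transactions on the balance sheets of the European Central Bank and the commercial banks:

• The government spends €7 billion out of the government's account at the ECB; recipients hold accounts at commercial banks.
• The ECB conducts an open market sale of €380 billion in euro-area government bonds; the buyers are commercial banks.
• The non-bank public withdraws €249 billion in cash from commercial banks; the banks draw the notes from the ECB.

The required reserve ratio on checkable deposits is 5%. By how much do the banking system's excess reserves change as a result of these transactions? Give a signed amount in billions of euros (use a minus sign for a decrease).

-€609.9 billion

Government spending €7 billion: reserves +€7B, deposits +€7B.
OMO sale (to banks) €380 billion: reserves −€380B, deposits 0.
Currency withdrawal €249 billion: reserves −€249B, deposits −€249B.
Totals: Δreserves = −€622B, Δdeposits = −€242B.
Δrequired reserves = 5% × −€242B = −€12.1B.
Δexcess reserves = Δreserves − Δrequired = −€622B − (−€12.1B) = -€609.9 billion.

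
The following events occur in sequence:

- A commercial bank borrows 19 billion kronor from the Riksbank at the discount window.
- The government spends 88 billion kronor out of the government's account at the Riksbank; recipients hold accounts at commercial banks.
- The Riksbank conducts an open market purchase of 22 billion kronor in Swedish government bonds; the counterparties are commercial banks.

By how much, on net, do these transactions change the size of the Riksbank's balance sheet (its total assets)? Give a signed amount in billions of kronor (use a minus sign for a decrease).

+41 billion

Discount-window loan 19 billion kronor: a Riksbank asset is acquired → +19B.
Government spending 88 billion kronor: only the composition of liabilities changes → 0.
OMO purchase (from banks) 22 billion kronor: a Riksbank asset is acquired → +22B.
Net: 19 + 0 + 22 = +41 billion.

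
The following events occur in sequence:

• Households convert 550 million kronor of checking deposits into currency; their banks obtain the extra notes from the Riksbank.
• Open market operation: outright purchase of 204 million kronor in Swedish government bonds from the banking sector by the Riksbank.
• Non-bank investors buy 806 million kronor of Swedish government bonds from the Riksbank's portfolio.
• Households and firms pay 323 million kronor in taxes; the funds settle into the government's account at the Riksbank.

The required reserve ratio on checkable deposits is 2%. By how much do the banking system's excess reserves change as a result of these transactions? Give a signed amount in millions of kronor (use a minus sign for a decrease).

Currency withdrawal 550 million kronor: reserves −550M, deposits −550M.
OMO purchase (from banks) 204 million kronor: reserves +204M, deposits 0.
Asset sale (to non-banks) 806 million kronor: reserves −806M, deposits −806M.
Government account inflow 323 million kronor: reserves −323M, deposits −323M.
Totals: Δreserves = −1475M, Δdeposits = −1679M.
Δrequired reserves = 2% × −1679M = −33.58M.
Δexcess reserves = Δreserves − Δrequired = −1475M − (−33.58M) = -1441.42 million.

-1441.42 million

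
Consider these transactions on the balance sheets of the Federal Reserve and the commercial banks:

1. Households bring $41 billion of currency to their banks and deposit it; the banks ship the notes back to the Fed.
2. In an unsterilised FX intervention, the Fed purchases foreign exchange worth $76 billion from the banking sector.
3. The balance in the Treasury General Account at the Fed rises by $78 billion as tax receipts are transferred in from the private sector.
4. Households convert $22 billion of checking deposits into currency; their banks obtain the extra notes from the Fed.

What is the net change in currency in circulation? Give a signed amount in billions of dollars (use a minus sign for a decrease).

-$19 billion

Currency deposit $41 billion: notes return to the central bank → −$41B.
FX purchase $76 billion: no currency enters or leaves circulation → 0.
Government account inflow $78 billion: no currency enters or leaves circulation → 0.
Currency withdrawal $22 billion: notes leave the central bank → +$22B.
Net: −41 + 0 + 0 + 22 = -$19 billion.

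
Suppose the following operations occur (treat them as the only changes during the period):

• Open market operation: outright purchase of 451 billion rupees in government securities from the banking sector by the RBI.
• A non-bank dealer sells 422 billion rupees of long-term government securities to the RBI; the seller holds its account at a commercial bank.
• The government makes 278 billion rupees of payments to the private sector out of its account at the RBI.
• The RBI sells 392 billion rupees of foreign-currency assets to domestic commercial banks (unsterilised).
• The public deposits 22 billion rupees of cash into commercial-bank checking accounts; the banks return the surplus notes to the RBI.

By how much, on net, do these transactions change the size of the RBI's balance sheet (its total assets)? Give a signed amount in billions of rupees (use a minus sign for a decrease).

RBI balance sheet:
  Assets:      Securities +873B, Foreign assets −392B
  Liabilities: Bank reserves +781B, Currency in circulation −22B, Government deposits −278B
Commercial banking system:
  Assets:      Reserves at CB +781B, Securities −451B, Foreign assets +392B
  Liabilities: Checkable deposits +722B
Change in total RBI assets = +481 billion.

+481 billion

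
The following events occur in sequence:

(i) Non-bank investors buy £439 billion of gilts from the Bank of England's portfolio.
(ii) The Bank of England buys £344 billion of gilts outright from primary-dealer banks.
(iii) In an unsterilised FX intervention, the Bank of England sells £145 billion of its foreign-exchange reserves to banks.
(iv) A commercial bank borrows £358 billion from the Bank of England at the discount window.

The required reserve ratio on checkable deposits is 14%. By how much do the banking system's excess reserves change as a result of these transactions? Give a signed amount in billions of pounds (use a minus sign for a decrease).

+£179.46 billion

Asset sale (to non-banks) £439 billion: reserves −£439B, deposits −£439B.
OMO purchase (from banks) £344 billion: reserves +£344B, deposits 0.
FX sale £145 billion: reserves −£145B, deposits 0.
Discount-window loan £358 billion: reserves +£358B, deposits 0.
Totals: Δreserves = +£118B, Δdeposits = −£439B.
Δrequired reserves = 14% × −£439B = −£61.46B.
Δexcess reserves = Δreserves − Δrequired = +£118B − (−£61.46B) = +£179.46 billion.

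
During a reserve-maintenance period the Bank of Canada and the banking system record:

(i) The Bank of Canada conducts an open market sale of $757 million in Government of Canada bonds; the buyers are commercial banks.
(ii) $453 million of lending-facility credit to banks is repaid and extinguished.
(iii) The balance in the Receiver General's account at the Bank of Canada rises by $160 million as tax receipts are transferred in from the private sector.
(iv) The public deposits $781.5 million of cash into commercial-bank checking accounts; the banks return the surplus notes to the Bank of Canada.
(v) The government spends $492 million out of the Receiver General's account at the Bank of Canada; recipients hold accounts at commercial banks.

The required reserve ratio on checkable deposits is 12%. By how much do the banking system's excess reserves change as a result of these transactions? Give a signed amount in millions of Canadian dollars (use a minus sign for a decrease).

-$230.12 million

OMO sale (to banks) $757 million: reserves −$757M, deposits 0.
Discount-window repayment $453 million: reserves −$453M, deposits 0.
Government account inflow $160 million: reserves −$160M, deposits −$160M.
Currency deposit $781.5 million: reserves +$781.5M, deposits +$781.5M.
Government spending $492 million: reserves +$492M, deposits +$492M.
Totals: Δreserves = −$96.5M, Δdeposits = +$1113.5M.
Δrequired reserves = 12% × +$1113.5M = +$133.62M.
Δexcess reserves = Δreserves − Δrequired = −$96.5M − (+$133.62M) = -$230.12 million.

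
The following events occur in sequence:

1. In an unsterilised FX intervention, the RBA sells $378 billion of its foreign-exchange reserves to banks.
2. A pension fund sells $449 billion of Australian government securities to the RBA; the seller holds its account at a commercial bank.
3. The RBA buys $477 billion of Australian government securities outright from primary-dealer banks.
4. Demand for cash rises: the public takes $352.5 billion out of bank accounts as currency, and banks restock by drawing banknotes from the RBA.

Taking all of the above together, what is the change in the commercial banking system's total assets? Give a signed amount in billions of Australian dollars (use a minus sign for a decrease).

FX sale $378 billion: just an asset swap on bank balance sheets → 0.
Asset purchase (from non-banks) $449 billion: bank balance sheets expand → +$449B.
OMO purchase (from banks) $477 billion: just an asset swap on bank balance sheets → 0.
Currency withdrawal $352.5 billion: bank balance sheets shrink → −$352.5B.
Net: 0 + 449 + 0 − 352.5 = +$96.5 billion.

+$96.5 billion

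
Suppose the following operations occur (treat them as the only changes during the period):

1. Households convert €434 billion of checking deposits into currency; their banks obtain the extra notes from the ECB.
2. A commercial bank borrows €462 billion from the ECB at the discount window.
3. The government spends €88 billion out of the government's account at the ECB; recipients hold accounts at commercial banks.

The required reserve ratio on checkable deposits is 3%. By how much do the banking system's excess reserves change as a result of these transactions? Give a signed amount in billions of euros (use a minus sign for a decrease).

Currency withdrawal €434 billion: reserves −€434B, deposits −€434B.
Discount-window loan €462 billion: reserves +€462B, deposits 0.
Government spending €88 billion: reserves +€88B, deposits +€88B.
Totals: Δreserves = +€116B, Δdeposits = −€346B.
Δrequired reserves = 3% × −€346B = −€10.38B.
Δexcess reserves = Δreserves − Δrequired = +€116B − (−€10.38B) = +€126.38 billion.

+€126.38 billion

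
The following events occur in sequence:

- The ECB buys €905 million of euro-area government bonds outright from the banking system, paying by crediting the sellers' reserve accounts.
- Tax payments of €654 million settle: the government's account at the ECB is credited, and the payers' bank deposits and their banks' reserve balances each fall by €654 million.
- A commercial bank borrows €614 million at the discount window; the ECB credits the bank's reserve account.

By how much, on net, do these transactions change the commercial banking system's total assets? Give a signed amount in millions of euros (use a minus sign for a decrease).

OMO purchase (from banks) €905 million: just an asset swap on bank balance sheets → 0.
Government account inflow €654 million: bank balance sheets shrink → −€654M.
Discount-window loan €614 million: bank balance sheets expand → +€614M.
Net: 0 − 654 + 614 = -€40 million.

-€40 million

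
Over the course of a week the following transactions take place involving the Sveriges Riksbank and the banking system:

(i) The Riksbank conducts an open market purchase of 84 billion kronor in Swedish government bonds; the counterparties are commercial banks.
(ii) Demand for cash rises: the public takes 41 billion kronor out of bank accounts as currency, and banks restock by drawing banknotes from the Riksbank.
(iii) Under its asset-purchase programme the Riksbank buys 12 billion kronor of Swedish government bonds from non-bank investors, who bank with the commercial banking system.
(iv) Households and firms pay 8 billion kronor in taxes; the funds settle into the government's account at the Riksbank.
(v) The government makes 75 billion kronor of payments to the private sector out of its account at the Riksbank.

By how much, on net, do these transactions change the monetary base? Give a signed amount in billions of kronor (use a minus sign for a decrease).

Riksbank balance sheet:
  Assets:      Securities +96B
  Liabilities: Bank reserves +122B, Currency in circulation +41B, Government deposits −67B
Commercial banking system:
  Assets:      Reserves at CB +122B, Securities −84B
  Liabilities: Checkable deposits +38B
Monetary base = currency + reserves: +41B + (+122B) = +163 billion.

+163 billion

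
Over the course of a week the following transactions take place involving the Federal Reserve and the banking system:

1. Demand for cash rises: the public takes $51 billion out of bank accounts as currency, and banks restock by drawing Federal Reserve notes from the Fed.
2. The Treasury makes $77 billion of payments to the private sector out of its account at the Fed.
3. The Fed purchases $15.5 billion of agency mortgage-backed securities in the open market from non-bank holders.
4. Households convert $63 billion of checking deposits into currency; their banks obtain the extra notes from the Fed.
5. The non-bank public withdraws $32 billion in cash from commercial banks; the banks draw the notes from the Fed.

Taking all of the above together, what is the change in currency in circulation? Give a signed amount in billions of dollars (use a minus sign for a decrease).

+$146 billion

Currency withdrawal $51 billion: notes leave the central bank → +$51B.
Government spending $77 billion: no currency enters or leaves circulation → 0.
Asset purchase (from non-banks) $15.5 billion: no currency enters or leaves circulation → 0.
Currency withdrawal $63 billion: notes leave the central bank → +$63B.
Currency withdrawal $32 billion: notes leave the central bank → +$32B.
Net: 51 + 0 + 0 + 63 + 32 = +$146 billion.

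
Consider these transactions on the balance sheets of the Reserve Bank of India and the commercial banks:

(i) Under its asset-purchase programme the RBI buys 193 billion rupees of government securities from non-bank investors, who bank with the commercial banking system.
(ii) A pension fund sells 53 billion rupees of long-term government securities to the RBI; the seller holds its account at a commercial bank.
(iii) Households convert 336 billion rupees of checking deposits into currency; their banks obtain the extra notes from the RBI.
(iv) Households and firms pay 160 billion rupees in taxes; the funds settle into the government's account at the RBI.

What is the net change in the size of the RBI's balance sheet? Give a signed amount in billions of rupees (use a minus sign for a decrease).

+246 billion

Asset purchase (from non-banks) 193 billion rupees: an RBI asset is acquired → +193B.
Asset purchase (from non-banks) 53 billion rupees: an RBI asset is acquired → +53B.
Currency withdrawal 336 billion rupees: only the composition of liabilities changes → 0.
Government account inflow 160 billion rupees: only the composition of liabilities changes → 0.
Net: 193 + 53 + 0 + 0 = +246 billion.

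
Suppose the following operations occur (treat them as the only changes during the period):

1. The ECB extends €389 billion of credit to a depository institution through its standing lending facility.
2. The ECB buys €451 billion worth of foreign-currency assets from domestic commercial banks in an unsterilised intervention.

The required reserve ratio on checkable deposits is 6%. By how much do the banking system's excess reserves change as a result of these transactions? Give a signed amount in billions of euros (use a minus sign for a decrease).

Discount-window loan €389 billion: reserves +€389B, deposits 0.
FX purchase €451 billion: reserves +€451B, deposits 0.
Totals: Δreserves = +€840B, Δdeposits = 0.
Δrequired reserves = 6% × 0 = 0.
Δexcess reserves = Δreserves − Δrequired = +€840B − (0) = +€840 billion.

+€840 billion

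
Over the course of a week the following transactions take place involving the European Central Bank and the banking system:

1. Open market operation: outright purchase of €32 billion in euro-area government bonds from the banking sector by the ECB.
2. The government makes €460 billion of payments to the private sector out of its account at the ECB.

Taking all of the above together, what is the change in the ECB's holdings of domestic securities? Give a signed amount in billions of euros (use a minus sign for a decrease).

OMO purchase (from banks) €32 billion: securities added to the ECB's portfolio → +€32B.
Government spending €460 billion: the ECB's securities portfolio is untouched → 0.
Net: 32 + 0 = +€32 billion.

+€32 billion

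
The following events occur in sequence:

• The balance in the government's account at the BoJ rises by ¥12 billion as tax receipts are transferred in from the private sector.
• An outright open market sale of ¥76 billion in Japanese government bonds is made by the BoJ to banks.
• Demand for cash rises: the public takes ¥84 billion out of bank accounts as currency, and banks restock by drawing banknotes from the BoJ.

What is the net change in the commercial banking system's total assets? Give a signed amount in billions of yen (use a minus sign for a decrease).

-¥96 billion

BoJ balance sheet:
  Assets:      Securities −¥76B
  Liabilities: Bank reserves −¥172B, Currency in circulation +¥84B, Government deposits +¥12B
Commercial banking system:
  Assets:      Reserves at CB −¥172B, Securities +¥76B
  Liabilities: Checkable deposits −¥96B
Change in total bank assets = -¥96 billion.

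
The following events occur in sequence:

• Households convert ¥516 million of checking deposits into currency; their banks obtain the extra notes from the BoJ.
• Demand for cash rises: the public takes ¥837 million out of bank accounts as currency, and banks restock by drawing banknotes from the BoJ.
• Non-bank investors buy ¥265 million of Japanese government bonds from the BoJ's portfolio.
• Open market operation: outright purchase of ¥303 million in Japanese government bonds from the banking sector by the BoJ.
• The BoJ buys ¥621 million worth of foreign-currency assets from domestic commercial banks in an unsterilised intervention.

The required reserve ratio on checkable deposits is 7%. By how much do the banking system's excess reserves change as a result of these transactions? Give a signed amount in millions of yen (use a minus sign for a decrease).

Currency withdrawal ¥516 million: reserves −¥516M, deposits −¥516M.
Currency withdrawal ¥837 million: reserves −¥837M, deposits −¥837M.
Asset sale (to non-banks) ¥265 million: reserves −¥265M, deposits −¥265M.
OMO purchase (from banks) ¥303 million: reserves +¥303M, deposits 0.
FX purchase ¥621 million: reserves +¥621M, deposits 0.
Totals: Δreserves = −¥694M, Δdeposits = −¥1618M.
Δrequired reserves = 7% × −¥1618M = −¥113.26M.
Δexcess reserves = Δreserves − Δrequired = −¥694M − (−¥113.26M) = -¥580.74 million.

-¥580.74 million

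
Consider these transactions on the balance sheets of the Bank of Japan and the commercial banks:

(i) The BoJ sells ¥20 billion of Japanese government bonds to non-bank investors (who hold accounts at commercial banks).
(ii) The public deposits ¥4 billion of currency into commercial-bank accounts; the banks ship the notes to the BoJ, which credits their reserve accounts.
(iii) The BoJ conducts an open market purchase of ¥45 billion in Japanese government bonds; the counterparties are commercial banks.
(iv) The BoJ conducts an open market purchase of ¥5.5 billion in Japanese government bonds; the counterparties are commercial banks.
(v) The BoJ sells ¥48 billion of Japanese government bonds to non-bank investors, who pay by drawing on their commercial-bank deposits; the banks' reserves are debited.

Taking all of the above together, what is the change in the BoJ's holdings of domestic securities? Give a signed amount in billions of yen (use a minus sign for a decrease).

-¥17.5 billion

BoJ balance sheet:
  Assets:      Securities −¥17.5B
  Liabilities: Bank reserves −¥13.5B, Currency in circulation −¥4B
Commercial banking system:
  Assets:      Reserves at CB −¥13.5B, Securities −¥50.5B
  Liabilities: Checkable deposits −¥64B
So the change in the BoJ's holdings of domestic securities is -¥17.5 billion.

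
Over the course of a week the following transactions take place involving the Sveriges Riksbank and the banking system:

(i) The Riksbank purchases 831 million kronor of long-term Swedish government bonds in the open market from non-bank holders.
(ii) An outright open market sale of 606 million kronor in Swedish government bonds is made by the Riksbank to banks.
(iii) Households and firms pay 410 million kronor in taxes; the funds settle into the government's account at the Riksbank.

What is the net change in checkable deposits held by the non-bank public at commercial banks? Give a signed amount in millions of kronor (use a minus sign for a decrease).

+421 million

Riksbank balance sheet:
  Assets:      Securities +225M
  Liabilities: Bank reserves −185M, Government deposits +410M
Commercial banking system:
  Assets:      Reserves at CB −185M, Securities +606M
  Liabilities: Checkable deposits +421M
So the change in checkable deposits held by the non-bank public at commercial banks is +421 million.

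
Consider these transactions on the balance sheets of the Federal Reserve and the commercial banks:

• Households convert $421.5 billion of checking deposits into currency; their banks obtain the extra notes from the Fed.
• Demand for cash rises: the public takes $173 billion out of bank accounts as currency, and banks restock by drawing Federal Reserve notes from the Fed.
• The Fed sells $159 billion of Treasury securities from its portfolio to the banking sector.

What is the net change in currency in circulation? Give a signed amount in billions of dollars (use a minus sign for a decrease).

Currency withdrawal $421.5 billion: notes leave the central bank → +$421.5B.
Currency withdrawal $173 billion: notes leave the central bank → +$173B.
OMO sale (to banks) $159 billion: no currency enters or leaves circulation → 0.
Net: 421.5 + 173 + 0 = +$594.5 billion.

+$594.5 billion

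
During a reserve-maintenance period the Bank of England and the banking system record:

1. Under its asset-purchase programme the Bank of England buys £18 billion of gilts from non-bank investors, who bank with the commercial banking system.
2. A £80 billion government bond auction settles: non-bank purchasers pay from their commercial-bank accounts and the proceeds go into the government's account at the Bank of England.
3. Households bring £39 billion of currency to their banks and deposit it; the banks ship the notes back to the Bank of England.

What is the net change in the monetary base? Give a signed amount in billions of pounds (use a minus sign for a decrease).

-£62 billion

Asset purchase (from non-banks) £18 billion: Bank of England balance sheet expands → +£18B.
Government account inflow £80 billion: reserves shift to a non-base liability → −£80B.
Currency deposit £39 billion: just a shift between currency and reserves — both are base money → 0.
Net: 18 − 80 + 0 = -£62 billion.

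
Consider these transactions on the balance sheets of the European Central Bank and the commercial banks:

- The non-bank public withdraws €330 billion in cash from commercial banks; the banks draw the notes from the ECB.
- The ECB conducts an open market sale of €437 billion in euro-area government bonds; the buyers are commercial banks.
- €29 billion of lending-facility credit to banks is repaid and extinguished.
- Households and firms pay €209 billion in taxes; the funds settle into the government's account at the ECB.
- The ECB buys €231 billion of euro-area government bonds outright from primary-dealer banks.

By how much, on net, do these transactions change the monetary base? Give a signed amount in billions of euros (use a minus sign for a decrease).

Currency withdrawal €330 billion: just a shift between currency and reserves — both are base money → 0.
OMO sale (to banks) €437 billion: ECB balance sheet contracts → −€437B.
Discount-window repayment €29 billion: ECB balance sheet contracts → −€29B.
Government account inflow €209 billion: reserves shift to a non-base liability → −€209B.
OMO purchase (from banks) €231 billion: ECB balance sheet expands → +€231B.
Net: 0 − 437 − 29 − 209 + 231 = -€444 billion.

-€444 billion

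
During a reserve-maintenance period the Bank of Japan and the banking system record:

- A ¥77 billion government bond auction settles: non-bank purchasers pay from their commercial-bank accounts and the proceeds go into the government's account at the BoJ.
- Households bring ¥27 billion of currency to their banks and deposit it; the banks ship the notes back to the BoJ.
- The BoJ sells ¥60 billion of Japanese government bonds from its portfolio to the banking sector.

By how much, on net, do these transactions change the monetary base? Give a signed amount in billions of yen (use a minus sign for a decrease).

BoJ balance sheet:
  Assets:      Securities −¥60B
  Liabilities: Bank reserves −¥110B, Currency in circulation −¥27B, Government deposits +¥77B
Monetary base = currency + reserves: −¥27B + (−¥110B) = -¥137 billion.

-¥137 billion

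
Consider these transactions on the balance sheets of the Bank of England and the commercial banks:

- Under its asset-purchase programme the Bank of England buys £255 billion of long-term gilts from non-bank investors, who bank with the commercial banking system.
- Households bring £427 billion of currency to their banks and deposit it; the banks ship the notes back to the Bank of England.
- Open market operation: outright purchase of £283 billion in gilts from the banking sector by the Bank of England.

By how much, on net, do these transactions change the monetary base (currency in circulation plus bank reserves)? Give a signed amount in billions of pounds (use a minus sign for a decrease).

Asset purchase (from non-banks) £255 billion: Bank of England balance sheet expands → +£255B.
Currency deposit £427 billion: just a shift between currency and reserves — both are base money → 0.
OMO purchase (from banks) £283 billion: Bank of England balance sheet expands → +£283B.
Net: 255 + 0 + 283 = +£538 billion.

+£538 billion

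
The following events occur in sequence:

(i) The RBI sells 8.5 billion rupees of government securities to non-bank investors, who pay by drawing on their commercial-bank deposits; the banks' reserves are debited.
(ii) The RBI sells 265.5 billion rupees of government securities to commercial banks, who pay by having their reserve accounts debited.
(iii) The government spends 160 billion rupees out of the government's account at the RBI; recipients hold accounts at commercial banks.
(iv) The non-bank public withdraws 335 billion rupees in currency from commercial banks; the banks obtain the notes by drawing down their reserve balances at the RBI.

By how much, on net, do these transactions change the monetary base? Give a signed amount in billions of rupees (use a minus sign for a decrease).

-114 billion

Asset sale (to non-banks) 8.5 billion rupees: RBI balance sheet contracts → −8.5B.
OMO sale (to banks) 265.5 billion rupees: RBI balance sheet contracts → −265.5B.
Government spending 160 billion rupees: a non-base liability converts back to reserves → +160B.
Currency withdrawal 335 billion rupees: just a shift between currency and reserves — both are base money → 0.
Net: −8.5 − 265.5 + 160 + 0 = -114 billion.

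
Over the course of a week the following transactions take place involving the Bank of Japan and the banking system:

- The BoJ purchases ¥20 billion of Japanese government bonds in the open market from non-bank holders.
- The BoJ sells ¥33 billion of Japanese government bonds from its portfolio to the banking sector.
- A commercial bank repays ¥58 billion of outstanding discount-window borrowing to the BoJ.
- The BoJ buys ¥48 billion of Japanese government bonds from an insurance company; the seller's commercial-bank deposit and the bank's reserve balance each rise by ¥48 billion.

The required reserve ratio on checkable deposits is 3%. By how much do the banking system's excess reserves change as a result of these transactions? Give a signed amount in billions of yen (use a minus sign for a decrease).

-¥25.04 billion

Asset purchase (from non-banks) ¥20 billion: reserves +¥20B, deposits +¥20B.
OMO sale (to banks) ¥33 billion: reserves −¥33B, deposits 0.
Discount-window repayment ¥58 billion: reserves −¥58B, deposits 0.
Asset purchase (from non-banks) ¥48 billion: reserves +¥48B, deposits +¥48B.
Totals: Δreserves = −¥23B, Δdeposits = +¥68B.
Δrequired reserves = 3% × +¥68B = +¥2.04B.
Δexcess reserves = Δreserves − Δrequired = −¥23B − (+¥2.04B) = -¥25.04 billion.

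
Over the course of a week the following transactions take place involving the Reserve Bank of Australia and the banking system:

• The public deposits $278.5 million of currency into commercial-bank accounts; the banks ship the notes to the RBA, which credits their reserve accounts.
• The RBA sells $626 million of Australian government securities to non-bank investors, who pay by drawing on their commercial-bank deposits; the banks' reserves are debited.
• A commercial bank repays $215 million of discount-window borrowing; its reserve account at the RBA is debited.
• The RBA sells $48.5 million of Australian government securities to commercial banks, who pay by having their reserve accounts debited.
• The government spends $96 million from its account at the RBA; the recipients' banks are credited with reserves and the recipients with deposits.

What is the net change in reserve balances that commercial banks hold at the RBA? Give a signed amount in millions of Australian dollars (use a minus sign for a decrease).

-$515 million

Currency deposit $278.5 million: returned notes are swapped for reserve credit → +$278.5M.
Asset sale (to non-banks) $626 million: the non-bank buyers' banks settle from reserves → −$626M.
Discount-window repayment $215 million: repayment is debited from reserves → −$215M.
OMO sale (to banks) $48.5 million: the buying banks pay out of their reserve balances → −$48.5M.
Government spending $96 million: government payments flow into bank reserve accounts → +$96M.
Net: 278.5 − 626 − 215 − 48.5 + 96 = -$515 million.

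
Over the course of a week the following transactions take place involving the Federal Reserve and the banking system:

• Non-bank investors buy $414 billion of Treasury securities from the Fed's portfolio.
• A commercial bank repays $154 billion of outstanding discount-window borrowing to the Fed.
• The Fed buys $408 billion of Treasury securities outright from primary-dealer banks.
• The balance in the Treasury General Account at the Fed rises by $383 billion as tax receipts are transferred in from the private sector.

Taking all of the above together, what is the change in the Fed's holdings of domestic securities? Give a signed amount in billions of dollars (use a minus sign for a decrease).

-$6 billion

Asset sale (to non-banks) $414 billion: securities removed from the Fed's portfolio → −$414B.
Discount-window repayment $154 billion: the Fed's securities portfolio is untouched → 0.
OMO purchase (from banks) $408 billion: securities added to the Fed's portfolio → +$408B.
Government account inflow $383 billion: the Fed's securities portfolio is untouched → 0.
Net: −414 + 0 + 408 + 0 = -$6 billion.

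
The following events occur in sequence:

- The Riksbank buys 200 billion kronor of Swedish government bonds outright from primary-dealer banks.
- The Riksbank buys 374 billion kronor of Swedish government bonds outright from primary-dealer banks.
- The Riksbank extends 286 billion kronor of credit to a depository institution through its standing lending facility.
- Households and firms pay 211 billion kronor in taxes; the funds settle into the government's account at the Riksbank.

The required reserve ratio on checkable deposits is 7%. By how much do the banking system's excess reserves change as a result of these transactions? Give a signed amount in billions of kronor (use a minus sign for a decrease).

+663.77 billion

OMO purchase (from banks) 200 billion kronor: reserves +200B, deposits 0.
OMO purchase (from banks) 374 billion kronor: reserves +374B, deposits 0.
Discount-window loan 286 billion kronor: reserves +286B, deposits 0.
Government account inflow 211 billion kronor: reserves −211B, deposits −211B.
Totals: Δreserves = +649B, Δdeposits = −211B.
Δrequired reserves = 7% × −211B = −14.77B.
Δexcess reserves = Δreserves − Δrequired = +649B − (−14.77B) = +663.77 billion.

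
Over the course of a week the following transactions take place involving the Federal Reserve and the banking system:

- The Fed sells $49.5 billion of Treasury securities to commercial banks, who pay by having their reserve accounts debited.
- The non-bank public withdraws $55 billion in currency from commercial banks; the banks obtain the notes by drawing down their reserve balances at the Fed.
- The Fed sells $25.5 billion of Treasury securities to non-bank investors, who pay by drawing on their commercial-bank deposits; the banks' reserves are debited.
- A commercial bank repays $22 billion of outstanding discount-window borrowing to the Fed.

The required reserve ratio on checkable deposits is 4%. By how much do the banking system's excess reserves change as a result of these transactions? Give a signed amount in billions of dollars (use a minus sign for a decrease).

OMO sale (to banks) $49.5 billion: reserves −$49.5B, deposits 0.
Currency withdrawal $55 billion: reserves −$55B, deposits −$55B.
Asset sale (to non-banks) $25.5 billion: reserves −$25.5B, deposits −$25.5B.
Discount-window repayment $22 billion: reserves −$22B, deposits 0.
Totals: Δreserves = −$152B, Δdeposits = −$80.5B.
Δrequired reserves = 4% × −$80.5B = −$3.22B.
Δexcess reserves = Δreserves − Δrequired = −$152B − (−$3.22B) = -$148.78 billion.

-$148.78 billion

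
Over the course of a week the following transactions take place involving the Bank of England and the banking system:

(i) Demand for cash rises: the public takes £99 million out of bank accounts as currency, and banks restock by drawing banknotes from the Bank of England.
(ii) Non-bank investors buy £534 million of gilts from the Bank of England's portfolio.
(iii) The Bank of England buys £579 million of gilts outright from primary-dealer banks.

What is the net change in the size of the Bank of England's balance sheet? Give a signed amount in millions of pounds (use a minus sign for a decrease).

Bank of England balance sheet:
  Assets:      Securities +£45M
  Liabilities: Bank reserves −£54M, Currency in circulation +£99M
Commercial banking system:
  Assets:      Reserves at CB −£54M, Securities −£579M
  Liabilities: Checkable deposits −£633M
Change in total Bank of England assets = +£45 million.

+£45 million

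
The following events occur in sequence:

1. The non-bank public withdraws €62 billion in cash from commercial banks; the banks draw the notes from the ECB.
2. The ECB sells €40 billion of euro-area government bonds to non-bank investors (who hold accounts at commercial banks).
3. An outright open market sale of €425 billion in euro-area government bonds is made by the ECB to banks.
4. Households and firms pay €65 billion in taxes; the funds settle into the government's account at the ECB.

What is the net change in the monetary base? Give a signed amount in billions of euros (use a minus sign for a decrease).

-€530 billion

ECB balance sheet:
  Assets:      Securities −€465B
  Liabilities: Bank reserves −€592B, Currency in circulation +€62B, Government deposits +€65B
Monetary base = currency + reserves: +€62B + (−€592B) = -€530 billion.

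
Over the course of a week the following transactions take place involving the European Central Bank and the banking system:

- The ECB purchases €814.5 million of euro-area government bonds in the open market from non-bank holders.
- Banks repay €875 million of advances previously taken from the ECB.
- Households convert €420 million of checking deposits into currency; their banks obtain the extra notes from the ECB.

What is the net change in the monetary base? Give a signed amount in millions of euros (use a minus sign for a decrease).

-€60.5 million

Asset purchase (from non-banks) €814.5 million: ECB balance sheet expands → +€814.5M.
Discount-window repayment €875 million: ECB balance sheet contracts → −€875M.
Currency withdrawal €420 million: just a shift between currency and reserves — both are base money → 0.
Net: 814.5 − 875 + 0 = -€60.5 million.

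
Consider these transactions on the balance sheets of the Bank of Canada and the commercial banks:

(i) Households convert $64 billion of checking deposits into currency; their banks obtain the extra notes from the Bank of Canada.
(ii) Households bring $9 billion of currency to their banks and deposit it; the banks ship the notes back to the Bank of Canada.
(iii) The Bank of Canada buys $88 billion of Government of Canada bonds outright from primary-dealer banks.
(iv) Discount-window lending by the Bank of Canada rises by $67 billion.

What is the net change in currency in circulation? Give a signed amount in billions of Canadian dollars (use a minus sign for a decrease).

+$55 billion

Currency withdrawal $64 billion: notes leave the central bank → +$64B.
Currency deposit $9 billion: notes return to the central bank → −$9B.
OMO purchase (from banks) $88 billion: no currency enters or leaves circulation → 0.
Discount-window loan $67 billion: no currency enters or leaves circulation → 0.
Net: 64 − 9 + 0 + 0 = +$55 billion.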